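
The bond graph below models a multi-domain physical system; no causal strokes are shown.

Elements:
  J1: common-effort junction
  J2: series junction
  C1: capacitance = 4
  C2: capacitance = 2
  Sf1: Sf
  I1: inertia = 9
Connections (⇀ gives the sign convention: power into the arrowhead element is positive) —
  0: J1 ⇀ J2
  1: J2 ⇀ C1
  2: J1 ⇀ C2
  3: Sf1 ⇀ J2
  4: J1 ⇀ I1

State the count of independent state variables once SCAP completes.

3  (C1, C2, I1 all integral)

b3 →Sf1  (Sf1 (Sf) sets flow on bond)
b0 →J2  (J2: bond 3 brought flow, rest push out)
b1 →J2  (J2 flow already set via bond 3)
b2 →J1  (C2 integral (e out))
b4 →I1  (J1: bond 2 brought effort, rest push out)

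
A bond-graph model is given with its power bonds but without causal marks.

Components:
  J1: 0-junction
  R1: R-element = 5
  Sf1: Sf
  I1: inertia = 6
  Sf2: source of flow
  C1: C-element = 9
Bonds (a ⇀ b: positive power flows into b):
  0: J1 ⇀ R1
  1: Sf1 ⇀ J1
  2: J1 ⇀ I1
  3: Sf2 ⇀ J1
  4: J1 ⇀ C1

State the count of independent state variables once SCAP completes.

b1 stroke→Sf1  (Sf1 (Sf) sets flow on bond)
b3 stroke→Sf2  (Sf2 fixes flow; stroke at Sf2)
b2 stroke→I1  (prefer integral on I1)
b4 stroke→J1  (C1 outputs effort q/C1)
b0 stroke→R1  (common-e at J1 fixed by 4)

2  (C1, I1 all integral)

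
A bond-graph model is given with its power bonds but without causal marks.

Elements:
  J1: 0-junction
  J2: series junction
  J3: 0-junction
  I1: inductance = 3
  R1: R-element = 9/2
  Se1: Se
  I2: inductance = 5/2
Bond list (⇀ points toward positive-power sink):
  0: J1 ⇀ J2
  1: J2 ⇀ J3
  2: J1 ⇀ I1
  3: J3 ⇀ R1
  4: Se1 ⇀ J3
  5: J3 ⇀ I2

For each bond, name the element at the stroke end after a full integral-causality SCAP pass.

#0 |J1
#1 |J2
#2 |I1
#3 |R1
#4 |J3
#5 |I2

bond 4 →J3  (Se1: effort source, stroke at far end)
bond 1 →J2  (J3: bond 4 brought effort, rest push out)
bond 3 →R1  (J3 effort already set via bond 4)
bond 5 →I2  (J3 effort already set via bond 4)
bond 0 →J1  (J2 needs exactly one f-in)
bond 2 →I1  (0-jn J1 has e-setter on 0)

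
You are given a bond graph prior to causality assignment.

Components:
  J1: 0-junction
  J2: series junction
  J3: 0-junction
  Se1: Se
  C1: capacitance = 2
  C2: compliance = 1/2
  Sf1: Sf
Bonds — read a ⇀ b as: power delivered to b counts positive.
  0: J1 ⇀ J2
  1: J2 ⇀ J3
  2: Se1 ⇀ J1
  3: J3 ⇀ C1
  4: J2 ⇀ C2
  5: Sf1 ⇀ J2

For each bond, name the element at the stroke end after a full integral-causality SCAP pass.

#2 |J1  (Se1 (Se) sets effort on bond)
#5 |Sf1  (Sf1 (Sf) sets flow on bond)
#0 |J2  (J1 effort already set via bond 2)
#1 |J2  (J2: bond 5 brought flow, rest push out)
#4 |J2  (common-f at J2 fixed by 5)
#3 |J3  (closing 0-jn rule on J3)

bond 0 stroke→J2
bond 1 stroke→J2
bond 2 stroke→J1
bond 3 stroke→J3
bond 4 stroke→J2
bond 5 stroke→Sf1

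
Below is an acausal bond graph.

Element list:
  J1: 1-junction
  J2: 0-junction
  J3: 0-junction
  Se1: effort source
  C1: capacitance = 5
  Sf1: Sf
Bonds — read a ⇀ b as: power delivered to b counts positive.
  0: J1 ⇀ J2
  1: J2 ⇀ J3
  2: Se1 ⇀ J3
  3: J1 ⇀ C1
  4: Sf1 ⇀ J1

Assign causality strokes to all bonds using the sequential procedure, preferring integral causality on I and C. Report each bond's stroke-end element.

β2 stroke→J3  (Se1 (Se) sets effort on bond)
β4 stroke→Sf1  (Sf1: flow source, stroke at near end)
β0 stroke→J1  (1-jn J1 has f-setter on 4)
β3 stroke→J1  (J1: bond 4 brought flow, rest push out)
β1 stroke→J2  (J2: last free bond brings effort in)

#0 stroke→J1
#1 stroke→J2
#2 stroke→J3
#3 stroke→J1
#4 stroke→Sf1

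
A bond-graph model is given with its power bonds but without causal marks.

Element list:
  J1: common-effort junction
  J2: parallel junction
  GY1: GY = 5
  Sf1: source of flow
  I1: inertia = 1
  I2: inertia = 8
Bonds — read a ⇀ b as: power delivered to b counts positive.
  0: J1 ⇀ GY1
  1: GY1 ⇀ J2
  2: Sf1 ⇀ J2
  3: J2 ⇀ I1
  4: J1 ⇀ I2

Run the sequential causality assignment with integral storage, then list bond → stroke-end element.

#2 |Sf1  (source Sf1 imposes f)
#3 |I1  (I1: I, integral causality)
#1 |J2  (only one effort-in slot at J2)
#0 |J1  (through GY1, causality inverts; strokes same side of GY1)
#4 |I2  (0-jn J1 has e-setter on 0)

bond 0 |J1
bond 1 |J2
bond 2 |Sf1
bond 3 |I1
bond 4 |I2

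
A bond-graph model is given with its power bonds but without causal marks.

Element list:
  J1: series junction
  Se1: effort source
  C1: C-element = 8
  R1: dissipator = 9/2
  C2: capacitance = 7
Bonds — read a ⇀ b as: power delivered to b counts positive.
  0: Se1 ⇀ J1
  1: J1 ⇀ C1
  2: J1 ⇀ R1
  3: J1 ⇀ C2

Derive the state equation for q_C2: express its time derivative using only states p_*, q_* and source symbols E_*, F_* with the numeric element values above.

dq_C2/dt = 2*E_Se1/9 - q_C1/36 - 2*q_C2/63

β0 |J1  (Se1 (Se) sets effort on bond)
β1 |J1  (prefer integral on C1)
β3 |J1  (C2: C, integral causality)
β2 |R1  (J1: last free bond brings flow in)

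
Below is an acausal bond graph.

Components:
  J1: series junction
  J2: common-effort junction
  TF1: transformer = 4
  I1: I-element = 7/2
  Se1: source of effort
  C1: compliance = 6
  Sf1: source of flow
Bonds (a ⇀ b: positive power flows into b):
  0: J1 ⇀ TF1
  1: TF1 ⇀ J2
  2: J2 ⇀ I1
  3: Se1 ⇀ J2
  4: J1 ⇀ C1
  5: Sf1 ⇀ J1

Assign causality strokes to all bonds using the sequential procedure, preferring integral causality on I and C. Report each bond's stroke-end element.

bond 3 stroke→J2  (source Se1 imposes e)
bond 5 stroke→Sf1  (source Sf1 imposes f)
bond 0 stroke→J1  (1-jn J1 has f-setter on 5)
bond 4 stroke→J1  (common-f at J1 fixed by 5)
bond 1 stroke→TF1  (common-e at J2 fixed by 3)
bond 2 stroke→I1  (J2: bond 3 brought effort, rest push out)

β0 →J1
β1 →TF1
β2 →I1
β3 →J2
β4 →J1
β5 →Sf1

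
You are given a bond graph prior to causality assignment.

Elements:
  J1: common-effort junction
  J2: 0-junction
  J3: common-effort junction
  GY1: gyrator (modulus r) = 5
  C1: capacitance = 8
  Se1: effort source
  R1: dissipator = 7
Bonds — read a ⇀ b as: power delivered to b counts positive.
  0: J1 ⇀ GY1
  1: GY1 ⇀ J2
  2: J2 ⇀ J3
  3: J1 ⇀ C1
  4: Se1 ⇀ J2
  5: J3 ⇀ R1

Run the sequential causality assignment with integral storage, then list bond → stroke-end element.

bond 0 →GY1
bond 1 →GY1
bond 2 →J3
bond 3 →J1
bond 4 →J2
bond 5 →R1

β4 →J2  (Se1 (Se) sets effort on bond)
β1 →GY1  (0-jn J2 has e-setter on 4)
β2 →J3  (0-jn J2 has e-setter on 4)
β5 →R1  (J3: bond 2 brought effort, rest push out)
β0 →GY1  (GY1: gyrator matches bond 1)
β3 →J1  (only one effort-in slot at J1)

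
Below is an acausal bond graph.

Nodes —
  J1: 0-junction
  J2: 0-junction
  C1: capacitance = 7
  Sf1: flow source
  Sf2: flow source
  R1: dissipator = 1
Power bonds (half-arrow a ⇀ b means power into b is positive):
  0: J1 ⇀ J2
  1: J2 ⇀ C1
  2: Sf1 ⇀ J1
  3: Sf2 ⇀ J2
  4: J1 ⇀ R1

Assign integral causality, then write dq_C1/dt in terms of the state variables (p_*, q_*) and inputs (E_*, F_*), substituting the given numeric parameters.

dq_C1/dt = F_Sf1 + F_Sf2 - q_C1/7

b2 |Sf1  (Sf1 fixes flow; stroke at Sf1)
b3 |Sf2  (Sf2 fixes flow; stroke at Sf2)
b1 |J2  (C1: C, integral causality)
b0 |J1  (0-jn J2 has e-setter on 1)
b4 |R1  (J1: bond 0 brought effort, rest push out)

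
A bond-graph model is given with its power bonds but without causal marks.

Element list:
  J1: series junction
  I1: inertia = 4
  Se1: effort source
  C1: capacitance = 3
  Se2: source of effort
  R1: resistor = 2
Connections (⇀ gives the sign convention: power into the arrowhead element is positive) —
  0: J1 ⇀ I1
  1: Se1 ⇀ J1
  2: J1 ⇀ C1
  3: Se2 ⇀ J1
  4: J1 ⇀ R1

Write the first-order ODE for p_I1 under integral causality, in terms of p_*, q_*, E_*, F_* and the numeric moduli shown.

dp_I1/dt = E_Se1 + E_Se2 - p_I1/2 - q_C1/3

β1 |J1  (source Se1 imposes e)
β3 |J1  (Se2: effort source, stroke at far end)
β0 |I1  (I1 integral (f out))
β2 |J1  (common-f at J1 fixed by 0)
β4 |J1  (common-f at J1 fixed by 0)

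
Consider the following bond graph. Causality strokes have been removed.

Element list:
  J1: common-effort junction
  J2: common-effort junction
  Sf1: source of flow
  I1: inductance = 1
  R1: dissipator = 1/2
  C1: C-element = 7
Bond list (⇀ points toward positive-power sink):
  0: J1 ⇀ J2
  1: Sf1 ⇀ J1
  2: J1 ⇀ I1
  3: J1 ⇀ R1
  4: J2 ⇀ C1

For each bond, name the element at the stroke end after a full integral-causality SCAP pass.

β1 |Sf1  (source Sf1 imposes f)
β2 |I1  (I1 outputs flow p/I1)
β4 |J2  (prefer integral on C1)
β0 |J1  (common-e at J2 fixed by 4)
β3 |R1  (common-e at J1 fixed by 0)

β0 stroke→J1
β1 stroke→Sf1
β2 stroke→I1
β3 stroke→R1
β4 stroke→J2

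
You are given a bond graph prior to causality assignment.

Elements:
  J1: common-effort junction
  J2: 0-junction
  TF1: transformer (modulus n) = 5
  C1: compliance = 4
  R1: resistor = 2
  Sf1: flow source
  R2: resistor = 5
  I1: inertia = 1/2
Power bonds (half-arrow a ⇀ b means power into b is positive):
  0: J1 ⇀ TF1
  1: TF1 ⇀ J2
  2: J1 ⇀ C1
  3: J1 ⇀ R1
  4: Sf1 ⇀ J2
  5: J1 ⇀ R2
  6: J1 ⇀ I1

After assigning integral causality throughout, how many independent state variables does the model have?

2  (C1, I1 all integral)

β4 →Sf1  (Sf1: flow source, stroke at near end)
β1 →J2  (closing 0-jn rule on J2)
β0 →TF1  (TF TF1: opposite of bond 1)
β2 →J1  (C1 integral (e out))
β3 →R1  (J1: bond 2 brought effort, rest push out)
β5 →R2  (0-jn J1 has e-setter on 2)
β6 →I1  (common-e at J1 fixed by 2)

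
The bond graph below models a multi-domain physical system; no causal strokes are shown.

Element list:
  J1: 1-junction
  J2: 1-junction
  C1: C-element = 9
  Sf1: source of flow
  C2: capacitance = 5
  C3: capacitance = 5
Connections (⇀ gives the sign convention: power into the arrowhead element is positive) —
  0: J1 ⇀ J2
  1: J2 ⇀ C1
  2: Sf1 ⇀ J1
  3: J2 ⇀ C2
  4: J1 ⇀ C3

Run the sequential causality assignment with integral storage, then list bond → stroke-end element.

β0 stroke→J1
β1 stroke→J2
β2 stroke→Sf1
β3 stroke→J2
β4 stroke→J1

#2 stroke→Sf1  (Sf1: flow source, stroke at near end)
#0 stroke→J1  (1-jn J1 has f-setter on 2)
#4 stroke→J1  (1-jn J1 has f-setter on 2)
#1 stroke→J2  (J2: bond 0 brought flow, rest push out)
#3 stroke→J2  (J2 flow already set via bond 0)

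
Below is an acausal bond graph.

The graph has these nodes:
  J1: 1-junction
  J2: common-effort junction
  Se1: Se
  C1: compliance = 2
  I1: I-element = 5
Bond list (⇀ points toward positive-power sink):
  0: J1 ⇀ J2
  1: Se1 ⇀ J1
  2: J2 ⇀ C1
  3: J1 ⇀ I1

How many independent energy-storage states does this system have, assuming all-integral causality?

2  (C1, I1 all integral)

b1 →J1  (Se1 (Se) sets effort on bond)
b2 →J2  (C1 outputs effort q/C1)
b0 →J1  (J2: bond 2 brought effort, rest push out)
b3 →I1  (only one flow-in slot at J1)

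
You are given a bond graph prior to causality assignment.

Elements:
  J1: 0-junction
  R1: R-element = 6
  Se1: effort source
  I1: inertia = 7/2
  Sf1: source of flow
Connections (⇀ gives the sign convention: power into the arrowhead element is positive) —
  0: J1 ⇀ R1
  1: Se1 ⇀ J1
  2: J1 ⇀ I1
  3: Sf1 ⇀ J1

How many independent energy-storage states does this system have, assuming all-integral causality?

bond 1 |J1  (Se1: effort source, stroke at far end)
bond 3 |Sf1  (Sf1: flow source, stroke at near end)
bond 0 |R1  (J1: bond 1 brought effort, rest push out)
bond 2 |I1  (J1 effort already set via bond 1)

1  (I1 all integral)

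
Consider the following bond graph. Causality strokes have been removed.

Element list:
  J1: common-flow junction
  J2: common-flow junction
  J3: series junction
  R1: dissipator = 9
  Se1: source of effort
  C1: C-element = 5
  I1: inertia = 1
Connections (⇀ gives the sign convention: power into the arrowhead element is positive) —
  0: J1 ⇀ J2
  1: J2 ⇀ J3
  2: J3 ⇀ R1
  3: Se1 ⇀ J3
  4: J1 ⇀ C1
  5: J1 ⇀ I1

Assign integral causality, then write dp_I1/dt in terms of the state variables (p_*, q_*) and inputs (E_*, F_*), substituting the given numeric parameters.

bond 3 →J3  (Se1 fixes effort; stroke away)
bond 4 →J1  (C1 integral (e out))
bond 5 →I1  (I1 outputs flow p/I1)
bond 0 →J1  (J1: bond 5 brought flow, rest push out)
bond 1 →J2  (1-jn J2 has f-setter on 0)
bond 2 →J3  (common-f at J3 fixed by 1)

dp_I1/dt = E_Se1 - 9*p_I1 - q_C1/5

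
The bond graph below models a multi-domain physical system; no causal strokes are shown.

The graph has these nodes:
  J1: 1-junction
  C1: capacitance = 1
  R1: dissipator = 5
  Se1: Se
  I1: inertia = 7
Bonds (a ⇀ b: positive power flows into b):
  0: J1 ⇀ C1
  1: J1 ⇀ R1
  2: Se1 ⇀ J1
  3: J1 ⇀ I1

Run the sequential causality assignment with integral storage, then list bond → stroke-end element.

β2 stroke at J1  (Se1 (Se) sets effort on bond)
β0 stroke at J1  (prefer integral on C1)
β3 stroke at I1  (I1 outputs flow p/I1)
β1 stroke at J1  (J1: bond 3 brought flow, rest push out)

#0 |J1
#1 |J1
#2 |J1
#3 |I1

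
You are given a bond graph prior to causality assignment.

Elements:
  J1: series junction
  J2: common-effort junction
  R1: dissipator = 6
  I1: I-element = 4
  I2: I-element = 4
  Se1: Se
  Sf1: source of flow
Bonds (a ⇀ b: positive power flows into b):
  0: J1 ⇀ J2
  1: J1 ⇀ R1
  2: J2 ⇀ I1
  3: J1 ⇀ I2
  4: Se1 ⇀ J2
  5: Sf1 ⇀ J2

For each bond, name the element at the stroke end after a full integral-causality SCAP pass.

bond 0 |J1
bond 1 |J1
bond 2 |I1
bond 3 |I2
bond 4 |J2
bond 5 |Sf1

β4 →J2  (Se1 (Se) sets effort on bond)
β5 →Sf1  (Sf1 (Sf) sets flow on bond)
β0 →J1  (0-jn J2 has e-setter on 4)
β2 →I1  (0-jn J2 has e-setter on 4)
β3 →I2  (I2 outputs flow p/I2)
β1 →J1  (1-jn J1 has f-setter on 3)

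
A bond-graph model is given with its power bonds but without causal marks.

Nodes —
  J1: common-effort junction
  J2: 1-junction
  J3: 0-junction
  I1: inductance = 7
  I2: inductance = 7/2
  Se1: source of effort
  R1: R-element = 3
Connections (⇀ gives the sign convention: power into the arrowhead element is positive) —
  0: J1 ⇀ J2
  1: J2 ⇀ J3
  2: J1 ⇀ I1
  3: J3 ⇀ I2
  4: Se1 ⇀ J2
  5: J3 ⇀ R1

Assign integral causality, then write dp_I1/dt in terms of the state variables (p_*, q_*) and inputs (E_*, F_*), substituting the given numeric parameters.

b4 stroke at J2  (Se1 (Se) sets effort on bond)
b2 stroke at I1  (prefer integral on I1)
b0 stroke at J1  (J1: last free bond brings effort in)
b1 stroke at J2  (1-jn J2 has f-setter on 0)
b3 stroke at I2  (I2 outputs flow p/I2)
b5 stroke at J3  (J3 needs exactly one e-in)

dp_I1/dt = -E_Se1 - 3*p_I1/7 - 6*p_I2/7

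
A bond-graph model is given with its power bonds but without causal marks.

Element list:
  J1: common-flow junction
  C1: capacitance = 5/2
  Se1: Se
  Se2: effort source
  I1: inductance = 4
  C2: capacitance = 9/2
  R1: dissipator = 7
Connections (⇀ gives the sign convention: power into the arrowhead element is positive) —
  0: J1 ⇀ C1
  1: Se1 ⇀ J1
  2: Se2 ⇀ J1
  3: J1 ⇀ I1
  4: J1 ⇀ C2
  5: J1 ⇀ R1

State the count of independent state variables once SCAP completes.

β1 |J1  (Se1 fixes effort; stroke away)
β2 |J1  (source Se2 imposes e)
β0 |J1  (prefer integral on C1)
β3 |I1  (I1 integral (f out))
β4 |J1  (1-jn J1 has f-setter on 3)
β5 |J1  (1-jn J1 has f-setter on 3)

3  (C1, C2, I1 all integral)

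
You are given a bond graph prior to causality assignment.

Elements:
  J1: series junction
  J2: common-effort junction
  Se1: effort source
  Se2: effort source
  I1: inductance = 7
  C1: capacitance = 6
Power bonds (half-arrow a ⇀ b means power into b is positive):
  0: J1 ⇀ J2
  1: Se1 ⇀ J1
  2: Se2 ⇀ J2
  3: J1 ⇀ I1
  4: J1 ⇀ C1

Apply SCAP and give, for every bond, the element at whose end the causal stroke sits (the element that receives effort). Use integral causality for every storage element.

b1 |J1  (Se1: effort source, stroke at far end)
b2 |J2  (source Se2 imposes e)
b0 |J1  (common-e at J2 fixed by 2)
b3 |I1  (I1 integral (f out))
b4 |J1  (1-jn J1 has f-setter on 3)

b0 →J1
b1 →J1
b2 →J2
b3 →I1
b4 →J1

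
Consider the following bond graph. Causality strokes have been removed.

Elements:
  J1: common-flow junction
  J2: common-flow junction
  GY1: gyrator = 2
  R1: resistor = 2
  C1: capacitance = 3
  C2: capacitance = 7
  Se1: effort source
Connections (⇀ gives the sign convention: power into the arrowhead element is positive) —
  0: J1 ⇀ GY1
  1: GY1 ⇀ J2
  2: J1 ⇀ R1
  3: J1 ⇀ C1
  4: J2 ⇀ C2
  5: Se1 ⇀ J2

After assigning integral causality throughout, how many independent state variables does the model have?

b5 stroke→J2  (Se1 fixes effort; stroke away)
b3 stroke→J1  (C1 outputs effort q/C1)
b4 stroke→J2  (prefer integral on C2)
b1 stroke→GY1  (closing 1-jn rule on J2)
b0 stroke→GY1  (GY1: gyrator matches bond 1)
b2 stroke→J1  (common-f at J1 fixed by 0)

2  (C1, C2 all integral)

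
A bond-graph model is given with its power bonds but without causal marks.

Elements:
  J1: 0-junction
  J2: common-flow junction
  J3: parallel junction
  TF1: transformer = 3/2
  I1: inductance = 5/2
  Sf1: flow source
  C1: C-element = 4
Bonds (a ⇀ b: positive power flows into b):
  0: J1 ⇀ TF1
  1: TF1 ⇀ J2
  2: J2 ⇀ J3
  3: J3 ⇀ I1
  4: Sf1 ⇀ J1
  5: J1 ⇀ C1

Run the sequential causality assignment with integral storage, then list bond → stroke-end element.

bond 4 →Sf1  (Sf1 (Sf) sets flow on bond)
bond 3 →I1  (I1 integral (f out))
bond 2 →J3  (only one effort-in slot at J3)
bond 1 →J2  (J2 flow already set via bond 2)
bond 0 →TF1  (through TF1, causality passes straight; one stroke at TF1)
bond 5 →J1  (closing 0-jn rule on J1)

#0 →TF1
#1 →J2
#2 →J3
#3 →I1
#4 →Sf1
#5 →J1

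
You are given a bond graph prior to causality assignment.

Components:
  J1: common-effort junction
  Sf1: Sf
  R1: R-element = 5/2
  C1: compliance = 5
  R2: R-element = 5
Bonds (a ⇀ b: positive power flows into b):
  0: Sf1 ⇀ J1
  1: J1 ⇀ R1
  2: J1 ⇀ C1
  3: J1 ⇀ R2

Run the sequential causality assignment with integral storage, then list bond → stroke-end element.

#0 |Sf1  (Sf1 fixes flow; stroke at Sf1)
#2 |J1  (prefer integral on C1)
#1 |R1  (J1: bond 2 brought effort, rest push out)
#3 |R2  (J1 effort already set via bond 2)

β0 stroke at Sf1
β1 stroke at R1
β2 stroke at J1
β3 stroke at R2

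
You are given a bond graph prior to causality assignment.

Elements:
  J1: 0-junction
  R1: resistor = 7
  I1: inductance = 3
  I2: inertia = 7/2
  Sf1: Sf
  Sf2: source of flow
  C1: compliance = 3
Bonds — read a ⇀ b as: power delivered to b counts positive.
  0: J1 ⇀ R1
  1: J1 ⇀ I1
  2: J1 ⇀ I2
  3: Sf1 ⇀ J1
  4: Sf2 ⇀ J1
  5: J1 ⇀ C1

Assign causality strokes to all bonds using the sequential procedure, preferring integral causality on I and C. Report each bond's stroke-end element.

bond 0 |R1
bond 1 |I1
bond 2 |I2
bond 3 |Sf1
bond 4 |Sf2
bond 5 |J1

#3 →Sf1  (Sf1: flow source, stroke at near end)
#4 →Sf2  (Sf2: flow source, stroke at near end)
#1 →I1  (I1 outputs flow p/I1)
#2 →I2  (I2: I, integral causality)
#5 →J1  (C1 integral (e out))
#0 →R1  (0-jn J1 has e-setter on 5)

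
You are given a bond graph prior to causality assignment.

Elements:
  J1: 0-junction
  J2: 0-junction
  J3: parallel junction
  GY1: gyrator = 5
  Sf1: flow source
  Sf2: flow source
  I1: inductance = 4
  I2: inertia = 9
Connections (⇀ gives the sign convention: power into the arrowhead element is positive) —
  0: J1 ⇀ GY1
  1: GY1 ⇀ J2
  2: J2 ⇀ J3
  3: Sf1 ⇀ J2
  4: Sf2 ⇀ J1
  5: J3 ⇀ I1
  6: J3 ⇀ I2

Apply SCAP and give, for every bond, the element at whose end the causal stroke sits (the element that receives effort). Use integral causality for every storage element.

#3 →Sf1  (Sf1 fixes flow; stroke at Sf1)
#4 →Sf2  (Sf2 fixes flow; stroke at Sf2)
#0 →J1  (J1: last free bond brings effort in)
#1 →J2  (GY1 both-in/both-out from 0)
#2 →J3  (J2: bond 1 brought effort, rest push out)
#5 →I1  (J3 effort already set via bond 2)
#6 →I2  (common-e at J3 fixed by 2)

β0 |J1
β1 |J2
β2 |J3
β3 |Sf1
β4 |Sf2
β5 |I1
β6 |I2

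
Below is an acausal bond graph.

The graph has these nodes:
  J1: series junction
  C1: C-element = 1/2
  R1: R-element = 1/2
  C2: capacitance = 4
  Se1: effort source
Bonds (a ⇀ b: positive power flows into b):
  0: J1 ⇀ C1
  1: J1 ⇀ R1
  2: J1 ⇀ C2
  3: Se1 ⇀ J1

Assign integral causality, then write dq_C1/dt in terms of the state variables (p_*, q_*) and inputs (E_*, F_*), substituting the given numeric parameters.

b3 stroke→J1  (Se1 (Se) sets effort on bond)
b0 stroke→J1  (prefer integral on C1)
b2 stroke→J1  (C2 outputs effort q/C2)
b1 stroke→R1  (J1 needs exactly one f-in)

dq_C1/dt = 2*E_Se1 - 4*q_C1 - q_C2/2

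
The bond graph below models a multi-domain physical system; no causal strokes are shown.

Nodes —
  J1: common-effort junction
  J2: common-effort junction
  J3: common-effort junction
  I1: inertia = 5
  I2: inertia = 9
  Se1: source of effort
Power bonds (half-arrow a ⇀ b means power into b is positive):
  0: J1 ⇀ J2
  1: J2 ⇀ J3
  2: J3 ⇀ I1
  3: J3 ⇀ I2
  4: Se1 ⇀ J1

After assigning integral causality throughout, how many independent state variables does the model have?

2  (I1, I2 all integral)

bond 4 →J1  (Se1: effort source, stroke at far end)
bond 0 →J2  (0-jn J1 has e-setter on 4)
bond 1 →J3  (J2: bond 0 brought effort, rest push out)
bond 2 →I1  (J3 effort already set via bond 1)
bond 3 →I2  (common-e at J3 fixed by 1)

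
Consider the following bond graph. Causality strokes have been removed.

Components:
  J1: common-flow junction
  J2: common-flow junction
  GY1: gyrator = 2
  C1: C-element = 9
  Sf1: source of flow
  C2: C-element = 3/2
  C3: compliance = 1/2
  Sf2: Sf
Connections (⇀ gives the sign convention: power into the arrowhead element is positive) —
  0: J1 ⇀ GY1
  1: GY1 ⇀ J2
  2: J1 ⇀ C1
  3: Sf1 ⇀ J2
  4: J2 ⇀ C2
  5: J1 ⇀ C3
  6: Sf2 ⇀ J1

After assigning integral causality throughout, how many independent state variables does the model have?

b3 →Sf1  (Sf1 fixes flow; stroke at Sf1)
b6 →Sf2  (Sf2 (Sf) sets flow on bond)
b0 →J1  (common-f at J1 fixed by 6)
b2 →J1  (common-f at J1 fixed by 6)
b5 →J1  (common-f at J1 fixed by 6)
b1 →J2  (common-f at J2 fixed by 3)
b4 →J2  (1-jn J2 has f-setter on 3)

3  (C1, C2, C3 all integral)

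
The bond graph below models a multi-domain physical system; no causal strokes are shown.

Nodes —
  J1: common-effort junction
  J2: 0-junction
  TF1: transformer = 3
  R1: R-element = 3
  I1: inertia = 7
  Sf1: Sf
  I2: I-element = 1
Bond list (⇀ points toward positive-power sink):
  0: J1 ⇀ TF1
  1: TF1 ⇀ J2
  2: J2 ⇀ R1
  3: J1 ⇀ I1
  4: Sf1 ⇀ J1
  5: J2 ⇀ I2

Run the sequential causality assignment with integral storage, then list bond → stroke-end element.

b0 |J1
b1 |TF1
b2 |J2
b3 |I1
b4 |Sf1
b5 |I2

bond 4 stroke at Sf1  (Sf1 (Sf) sets flow on bond)
bond 3 stroke at I1  (prefer integral on I1)
bond 0 stroke at J1  (only one effort-in slot at J1)
bond 1 stroke at TF1  (TF1: transformer flips bond 0)
bond 5 stroke at I2  (prefer integral on I2)
bond 2 stroke at J2  (J2 needs exactly one e-in)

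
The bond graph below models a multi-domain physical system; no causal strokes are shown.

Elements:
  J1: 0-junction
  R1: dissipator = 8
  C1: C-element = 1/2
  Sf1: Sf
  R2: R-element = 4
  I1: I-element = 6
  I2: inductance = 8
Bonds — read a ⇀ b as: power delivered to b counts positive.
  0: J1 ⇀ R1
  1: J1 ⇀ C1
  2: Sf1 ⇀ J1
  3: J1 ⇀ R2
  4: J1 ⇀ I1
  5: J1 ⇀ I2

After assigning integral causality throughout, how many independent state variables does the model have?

3  (C1, I1, I2 all integral)

#2 stroke→Sf1  (Sf1 (Sf) sets flow on bond)
#1 stroke→J1  (prefer integral on C1)
#0 stroke→R1  (J1 effort already set via bond 1)
#3 stroke→R2  (J1 effort already set via bond 1)
#4 stroke→I1  (common-e at J1 fixed by 1)
#5 stroke→I2  (J1: bond 1 brought effort, rest push out)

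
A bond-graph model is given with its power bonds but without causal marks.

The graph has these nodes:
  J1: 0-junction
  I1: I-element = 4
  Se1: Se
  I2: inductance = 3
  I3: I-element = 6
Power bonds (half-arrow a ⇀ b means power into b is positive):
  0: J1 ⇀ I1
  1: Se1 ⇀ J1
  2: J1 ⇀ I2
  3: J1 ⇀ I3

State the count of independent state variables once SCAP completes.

3  (I1, I2, I3 all integral)

b1 →J1  (Se1: effort source, stroke at far end)
b0 →I1  (0-jn J1 has e-setter on 1)
b2 →I2  (common-e at J1 fixed by 1)
b3 →I3  (J1: bond 1 brought effort, rest push out)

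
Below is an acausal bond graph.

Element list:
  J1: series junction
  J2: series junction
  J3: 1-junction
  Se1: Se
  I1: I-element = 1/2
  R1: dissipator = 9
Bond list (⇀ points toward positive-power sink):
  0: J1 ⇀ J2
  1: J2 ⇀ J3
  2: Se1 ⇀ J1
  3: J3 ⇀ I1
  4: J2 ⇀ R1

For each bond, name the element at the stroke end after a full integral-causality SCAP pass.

#0 |J2
#1 |J3
#2 |J1
#3 |I1
#4 |J2

#2 stroke→J1  (Se1 fixes effort; stroke away)
#0 stroke→J2  (J1: last free bond brings flow in)
#3 stroke→I1  (I1: I, integral causality)
#1 stroke→J3  (1-jn J3 has f-setter on 3)
#4 stroke→J2  (J2 flow already set via bond 1)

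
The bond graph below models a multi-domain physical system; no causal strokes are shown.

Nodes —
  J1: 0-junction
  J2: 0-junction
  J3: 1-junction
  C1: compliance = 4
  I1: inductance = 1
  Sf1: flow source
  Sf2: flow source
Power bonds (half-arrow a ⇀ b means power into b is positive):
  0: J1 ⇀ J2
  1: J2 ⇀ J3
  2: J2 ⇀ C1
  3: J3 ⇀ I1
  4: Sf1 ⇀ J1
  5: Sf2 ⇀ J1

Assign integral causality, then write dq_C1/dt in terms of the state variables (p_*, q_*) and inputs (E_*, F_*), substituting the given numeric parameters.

bond 4 |Sf1  (Sf1: flow source, stroke at near end)
bond 5 |Sf2  (Sf2 (Sf) sets flow on bond)
bond 0 |J1  (only one effort-in slot at J1)
bond 2 |J2  (prefer integral on C1)
bond 1 |J3  (0-jn J2 has e-setter on 2)
bond 3 |I1  (J3 needs exactly one f-in)

dq_C1/dt = F_Sf1 + F_Sf2 - p_I1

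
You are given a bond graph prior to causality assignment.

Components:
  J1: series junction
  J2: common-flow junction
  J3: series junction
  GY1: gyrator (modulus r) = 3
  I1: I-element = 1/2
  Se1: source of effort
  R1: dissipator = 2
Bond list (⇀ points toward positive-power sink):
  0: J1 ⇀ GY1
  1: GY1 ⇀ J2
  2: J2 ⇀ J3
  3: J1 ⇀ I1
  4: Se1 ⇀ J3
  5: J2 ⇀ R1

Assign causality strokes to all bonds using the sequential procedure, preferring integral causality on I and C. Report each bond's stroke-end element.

bond 4 →J3  (Se1 (Se) sets effort on bond)
bond 2 →J2  (J3 needs exactly one f-in)
bond 3 →I1  (prefer integral on I1)
bond 0 →J1  (J1: bond 3 brought flow, rest push out)
bond 1 →J2  (GY1 both-in/both-out from 0)
bond 5 →R1  (J2 needs exactly one f-in)

#0 →J1
#1 →J2
#2 →J2
#3 →I1
#4 →J3
#5 →R1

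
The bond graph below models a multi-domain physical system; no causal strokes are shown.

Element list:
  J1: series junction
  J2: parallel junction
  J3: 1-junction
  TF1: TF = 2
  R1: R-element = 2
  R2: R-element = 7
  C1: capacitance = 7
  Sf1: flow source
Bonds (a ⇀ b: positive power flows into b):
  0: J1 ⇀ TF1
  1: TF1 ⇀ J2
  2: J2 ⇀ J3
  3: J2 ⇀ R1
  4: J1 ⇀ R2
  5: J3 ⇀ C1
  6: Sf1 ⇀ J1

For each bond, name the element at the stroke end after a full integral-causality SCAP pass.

β0 →J1
β1 →TF1
β2 →J2
β3 →R1
β4 →J1
β5 →J3
β6 →Sf1

#6 stroke→Sf1  (source Sf1 imposes f)
#0 stroke→J1  (1-jn J1 has f-setter on 6)
#4 stroke→J1  (common-f at J1 fixed by 6)
#1 stroke→TF1  (TF1 one-in-one-out from 0)
#5 stroke→J3  (prefer integral on C1)
#2 stroke→J2  (J3 needs exactly one f-in)
#3 stroke→R1  (J2: bond 2 brought effort, rest push out)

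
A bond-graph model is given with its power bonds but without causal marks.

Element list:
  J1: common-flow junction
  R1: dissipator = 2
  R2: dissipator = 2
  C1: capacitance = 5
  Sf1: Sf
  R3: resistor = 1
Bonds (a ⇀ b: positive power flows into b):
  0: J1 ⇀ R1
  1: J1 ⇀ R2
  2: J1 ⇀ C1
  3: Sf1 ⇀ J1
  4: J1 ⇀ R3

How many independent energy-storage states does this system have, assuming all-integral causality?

bond 3 |Sf1  (source Sf1 imposes f)
bond 0 |J1  (J1 flow already set via bond 3)
bond 1 |J1  (common-f at J1 fixed by 3)
bond 2 |J1  (1-jn J1 has f-setter on 3)
bond 4 |J1  (J1 flow already set via bond 3)

1  (C1 all integral)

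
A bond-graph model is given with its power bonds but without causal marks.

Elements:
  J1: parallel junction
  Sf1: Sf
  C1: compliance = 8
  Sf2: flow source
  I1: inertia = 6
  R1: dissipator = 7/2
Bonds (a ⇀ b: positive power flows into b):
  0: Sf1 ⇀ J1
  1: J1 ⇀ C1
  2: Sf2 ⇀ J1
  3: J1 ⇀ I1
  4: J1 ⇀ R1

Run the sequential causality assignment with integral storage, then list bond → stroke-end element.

b0 |Sf1  (Sf1 fixes flow; stroke at Sf1)
b2 |Sf2  (source Sf2 imposes f)
b1 |J1  (C1 integral (e out))
b3 |I1  (J1 effort already set via bond 1)
b4 |R1  (common-e at J1 fixed by 1)

b0 stroke→Sf1
b1 stroke→J1
b2 stroke→Sf2
b3 stroke→I1
b4 stroke→R1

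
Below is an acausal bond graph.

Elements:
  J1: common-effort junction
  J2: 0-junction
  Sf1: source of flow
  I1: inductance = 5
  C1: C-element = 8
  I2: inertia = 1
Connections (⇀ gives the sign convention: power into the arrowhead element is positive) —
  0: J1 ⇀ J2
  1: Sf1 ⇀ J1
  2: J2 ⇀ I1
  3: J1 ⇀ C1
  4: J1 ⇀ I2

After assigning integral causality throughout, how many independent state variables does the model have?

3  (C1, I1, I2 all integral)

bond 1 stroke→Sf1  (Sf1 (Sf) sets flow on bond)
bond 2 stroke→I1  (I1: I, integral causality)
bond 0 stroke→J2  (J2 needs exactly one e-in)
bond 3 stroke→J1  (C1 outputs effort q/C1)
bond 4 stroke→I2  (common-e at J1 fixed by 3)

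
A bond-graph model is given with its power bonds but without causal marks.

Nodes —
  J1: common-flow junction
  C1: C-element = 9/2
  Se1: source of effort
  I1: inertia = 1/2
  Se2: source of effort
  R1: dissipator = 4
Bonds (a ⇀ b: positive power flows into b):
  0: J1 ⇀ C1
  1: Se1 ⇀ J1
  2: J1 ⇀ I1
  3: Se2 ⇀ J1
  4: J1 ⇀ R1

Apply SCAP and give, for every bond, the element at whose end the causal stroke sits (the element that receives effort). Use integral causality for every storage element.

bond 1 stroke→J1  (source Se1 imposes e)
bond 3 stroke→J1  (Se2: effort source, stroke at far end)
bond 0 stroke→J1  (C1: C, integral causality)
bond 2 stroke→I1  (prefer integral on I1)
bond 4 stroke→J1  (J1: bond 2 brought flow, rest push out)

β0 →J1
β1 →J1
β2 →I1
β3 →J1
β4 →J1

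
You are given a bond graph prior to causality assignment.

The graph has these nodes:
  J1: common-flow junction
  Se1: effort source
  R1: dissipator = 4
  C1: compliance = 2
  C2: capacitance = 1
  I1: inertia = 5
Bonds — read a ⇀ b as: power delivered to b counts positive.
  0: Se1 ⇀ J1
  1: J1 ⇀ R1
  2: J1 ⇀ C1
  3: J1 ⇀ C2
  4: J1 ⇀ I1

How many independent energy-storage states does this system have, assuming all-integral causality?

β0 stroke→J1  (Se1: effort source, stroke at far end)
β2 stroke→J1  (C1: C, integral causality)
β3 stroke→J1  (C2 outputs effort q/C2)
β4 stroke→I1  (prefer integral on I1)
β1 stroke→J1  (1-jn J1 has f-setter on 4)

3  (C1, C2, I1 all integral)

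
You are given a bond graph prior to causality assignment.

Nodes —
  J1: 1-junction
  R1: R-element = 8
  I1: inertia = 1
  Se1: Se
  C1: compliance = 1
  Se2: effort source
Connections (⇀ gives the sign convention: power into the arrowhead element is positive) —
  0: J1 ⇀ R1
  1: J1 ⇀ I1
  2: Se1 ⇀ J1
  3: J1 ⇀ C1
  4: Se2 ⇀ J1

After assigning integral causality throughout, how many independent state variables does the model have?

2  (C1, I1 all integral)

β2 |J1  (Se1 (Se) sets effort on bond)
β4 |J1  (Se2 fixes effort; stroke away)
β1 |I1  (I1: I, integral causality)
β0 |J1  (common-f at J1 fixed by 1)
β3 |J1  (J1: bond 1 brought flow, rest push out)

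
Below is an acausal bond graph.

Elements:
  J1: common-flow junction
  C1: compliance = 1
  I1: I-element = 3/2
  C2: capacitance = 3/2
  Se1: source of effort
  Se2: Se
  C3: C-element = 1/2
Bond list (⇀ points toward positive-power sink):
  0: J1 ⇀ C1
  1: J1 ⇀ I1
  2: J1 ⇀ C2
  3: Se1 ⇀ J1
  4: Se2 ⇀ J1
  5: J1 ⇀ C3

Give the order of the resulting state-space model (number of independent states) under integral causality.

β3 →J1  (Se1: effort source, stroke at far end)
β4 →J1  (Se2 fixes effort; stroke away)
β0 →J1  (prefer integral on C1)
β1 →I1  (I1: I, integral causality)
β2 →J1  (J1: bond 1 brought flow, rest push out)
β5 →J1  (1-jn J1 has f-setter on 1)

4  (C1, C2, C3, I1 all integral)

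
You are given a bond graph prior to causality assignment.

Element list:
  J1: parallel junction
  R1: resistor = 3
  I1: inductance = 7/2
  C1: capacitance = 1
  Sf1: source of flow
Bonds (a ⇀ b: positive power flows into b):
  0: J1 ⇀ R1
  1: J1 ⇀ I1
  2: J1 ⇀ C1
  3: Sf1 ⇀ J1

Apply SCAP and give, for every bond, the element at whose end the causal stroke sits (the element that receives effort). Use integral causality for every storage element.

β0 stroke at R1
β1 stroke at I1
β2 stroke at J1
β3 stroke at Sf1

bond 3 |Sf1  (source Sf1 imposes f)
bond 1 |I1  (I1 outputs flow p/I1)
bond 2 |J1  (C1: C, integral causality)
bond 0 |R1  (common-e at J1 fixed by 2)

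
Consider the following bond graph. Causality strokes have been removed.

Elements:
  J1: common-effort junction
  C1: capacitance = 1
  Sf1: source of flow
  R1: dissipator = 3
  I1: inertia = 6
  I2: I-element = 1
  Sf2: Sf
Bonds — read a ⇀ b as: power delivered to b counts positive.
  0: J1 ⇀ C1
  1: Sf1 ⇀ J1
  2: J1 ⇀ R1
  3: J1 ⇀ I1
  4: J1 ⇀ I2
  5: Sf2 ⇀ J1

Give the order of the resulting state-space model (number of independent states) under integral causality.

3  (C1, I1, I2 all integral)

#1 stroke at Sf1  (Sf1 fixes flow; stroke at Sf1)
#5 stroke at Sf2  (Sf2 fixes flow; stroke at Sf2)
#0 stroke at J1  (prefer integral on C1)
#2 stroke at R1  (common-e at J1 fixed by 0)
#3 stroke at I1  (0-jn J1 has e-setter on 0)
#4 stroke at I2  (J1: bond 0 brought effort, rest push out)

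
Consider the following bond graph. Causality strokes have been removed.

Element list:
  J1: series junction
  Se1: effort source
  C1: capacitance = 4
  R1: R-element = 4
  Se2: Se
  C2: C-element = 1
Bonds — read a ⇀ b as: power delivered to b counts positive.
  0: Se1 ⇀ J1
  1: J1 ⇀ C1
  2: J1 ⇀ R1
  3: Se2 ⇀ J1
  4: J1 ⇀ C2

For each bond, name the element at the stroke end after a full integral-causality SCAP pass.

b0 →J1  (Se1 fixes effort; stroke away)
b3 →J1  (Se2 fixes effort; stroke away)
b1 →J1  (prefer integral on C1)
b4 →J1  (C2 outputs effort q/C2)
b2 →R1  (J1 needs exactly one f-in)

b0 stroke at J1
b1 stroke at J1
b2 stroke at R1
b3 stroke at J1
b4 stroke at J1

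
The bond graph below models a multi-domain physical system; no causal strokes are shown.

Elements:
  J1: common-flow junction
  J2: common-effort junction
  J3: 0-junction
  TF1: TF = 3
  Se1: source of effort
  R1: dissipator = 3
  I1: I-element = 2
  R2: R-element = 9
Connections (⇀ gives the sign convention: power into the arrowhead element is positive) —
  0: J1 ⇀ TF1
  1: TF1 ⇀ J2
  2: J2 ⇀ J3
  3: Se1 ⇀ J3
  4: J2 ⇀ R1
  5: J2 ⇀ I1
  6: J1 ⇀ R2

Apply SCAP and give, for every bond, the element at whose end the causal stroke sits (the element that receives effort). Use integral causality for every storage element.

β0 stroke→J1
β1 stroke→TF1
β2 stroke→J2
β3 stroke→J3
β4 stroke→R1
β5 stroke→I1
β6 stroke→R2

b3 |J3  (Se1 (Se) sets effort on bond)
b2 |J2  (J3: bond 3 brought effort, rest push out)
b1 |TF1  (0-jn J2 has e-setter on 2)
b4 |R1  (0-jn J2 has e-setter on 2)
b5 |I1  (J2: bond 2 brought effort, rest push out)
b0 |J1  (TF1: transformer flips bond 1)
b6 |R2  (closing 1-jn rule on J1)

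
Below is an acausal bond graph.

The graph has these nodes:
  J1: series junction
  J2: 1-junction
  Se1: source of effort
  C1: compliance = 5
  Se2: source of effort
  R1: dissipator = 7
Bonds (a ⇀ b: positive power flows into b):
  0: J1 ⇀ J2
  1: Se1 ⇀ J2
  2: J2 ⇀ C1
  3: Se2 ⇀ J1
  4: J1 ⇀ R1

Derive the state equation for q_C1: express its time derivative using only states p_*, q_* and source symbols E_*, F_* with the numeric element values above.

bond 1 |J2  (Se1: effort source, stroke at far end)
bond 3 |J1  (source Se2 imposes e)
bond 2 |J2  (C1 integral (e out))
bond 0 |J1  (J2 needs exactly one f-in)
bond 4 |R1  (closing 1-jn rule on J1)

dq_C1/dt = E_Se1/7 + E_Se2/7 - q_C1/35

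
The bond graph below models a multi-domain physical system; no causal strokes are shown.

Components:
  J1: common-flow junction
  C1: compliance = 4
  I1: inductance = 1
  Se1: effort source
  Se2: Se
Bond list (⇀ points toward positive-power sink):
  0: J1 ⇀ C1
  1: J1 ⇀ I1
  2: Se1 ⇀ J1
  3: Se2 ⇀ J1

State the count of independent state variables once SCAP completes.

b2 stroke at J1  (Se1 fixes effort; stroke away)
b3 stroke at J1  (Se2 fixes effort; stroke away)
b0 stroke at J1  (C1 integral (e out))
b1 stroke at I1  (J1 needs exactly one f-in)

2  (C1, I1 all integral)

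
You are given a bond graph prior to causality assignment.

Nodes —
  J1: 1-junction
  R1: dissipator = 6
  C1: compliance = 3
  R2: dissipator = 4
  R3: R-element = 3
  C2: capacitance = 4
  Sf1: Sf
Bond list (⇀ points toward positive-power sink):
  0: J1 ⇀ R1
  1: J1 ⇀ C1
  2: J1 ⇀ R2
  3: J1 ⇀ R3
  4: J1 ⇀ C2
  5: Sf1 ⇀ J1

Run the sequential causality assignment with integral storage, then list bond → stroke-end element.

#5 stroke at Sf1  (source Sf1 imposes f)
#0 stroke at J1  (J1 flow already set via bond 5)
#1 stroke at J1  (J1: bond 5 brought flow, rest push out)
#2 stroke at J1  (J1 flow already set via bond 5)
#3 stroke at J1  (1-jn J1 has f-setter on 5)
#4 stroke at J1  (J1 flow already set via bond 5)

#0 |J1
#1 |J1
#2 |J1
#3 |J1
#4 |J1
#5 |Sf1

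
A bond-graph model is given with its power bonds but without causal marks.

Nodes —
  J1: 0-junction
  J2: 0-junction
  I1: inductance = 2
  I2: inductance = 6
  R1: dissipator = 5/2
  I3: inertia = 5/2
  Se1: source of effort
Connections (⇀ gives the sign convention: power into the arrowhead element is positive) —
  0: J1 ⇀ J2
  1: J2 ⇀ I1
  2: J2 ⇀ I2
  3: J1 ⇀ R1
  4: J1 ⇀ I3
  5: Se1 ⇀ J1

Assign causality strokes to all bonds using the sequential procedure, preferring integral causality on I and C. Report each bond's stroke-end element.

bond 5 stroke at J1  (Se1 (Se) sets effort on bond)
bond 0 stroke at J2  (common-e at J1 fixed by 5)
bond 3 stroke at R1  (common-e at J1 fixed by 5)
bond 4 stroke at I3  (0-jn J1 has e-setter on 5)
bond 1 stroke at I1  (common-e at J2 fixed by 0)
bond 2 stroke at I2  (J2: bond 0 brought effort, rest push out)

bond 0 |J2
bond 1 |I1
bond 2 |I2
bond 3 |R1
bond 4 |I3
bond 5 |J1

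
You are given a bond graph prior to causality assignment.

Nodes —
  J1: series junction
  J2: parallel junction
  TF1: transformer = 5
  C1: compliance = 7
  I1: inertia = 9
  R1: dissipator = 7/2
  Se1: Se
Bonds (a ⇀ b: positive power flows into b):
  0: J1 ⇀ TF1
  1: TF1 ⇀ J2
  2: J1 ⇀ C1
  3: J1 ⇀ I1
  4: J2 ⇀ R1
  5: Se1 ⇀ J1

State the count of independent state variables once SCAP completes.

2  (C1, I1 all integral)

b5 stroke at J1  (Se1 fixes effort; stroke away)
b2 stroke at J1  (C1: C, integral causality)
b3 stroke at I1  (I1 integral (f out))
b0 stroke at J1  (J1: bond 3 brought flow, rest push out)
b1 stroke at TF1  (TF1: transformer flips bond 0)
b4 stroke at J2  (only one effort-in slot at J2)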